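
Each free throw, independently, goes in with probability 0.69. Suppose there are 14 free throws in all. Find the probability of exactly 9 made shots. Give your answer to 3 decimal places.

X ~ Binomial(n=14, p=0.69).
P(X=9) = C(14,9) · p^9 · (1−p)^5
= 2002 · 0.035452 · 0.0028629 = 0.20320

0.203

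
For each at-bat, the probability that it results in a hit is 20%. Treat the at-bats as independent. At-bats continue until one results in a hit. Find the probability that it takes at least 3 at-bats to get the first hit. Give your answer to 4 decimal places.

0.6400

Y = number of at-bats to the first success; geometric, p = 0.20.
P(Y > 2) = P(first 2 all fail) = (1−p)^2 = 0.640000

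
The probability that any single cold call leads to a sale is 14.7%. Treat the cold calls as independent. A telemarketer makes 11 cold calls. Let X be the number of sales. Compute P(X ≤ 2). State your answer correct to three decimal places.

0.788

X ~ Binomial(11, 0.147); P(X ≤ 2) = Σ C(11,k) p^k (1−p)^(11−k) over k:
  k=0: C(11,0)·0.147^0·0.853^11 = 0.17396
  k=1: C(11,1)·0.147^1·0.853^10 = 0.32976
  k=2: C(11,2)·0.147^2·0.853^9 = 0.28414
Total = 0.78786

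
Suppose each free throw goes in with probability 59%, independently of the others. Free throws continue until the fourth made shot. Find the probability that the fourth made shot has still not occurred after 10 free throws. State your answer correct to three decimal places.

Needing more than 10 free throws ⇔ fewer than 4 successes in the first 10. With X ~ Binomial(10, 0.59), P(Y > 10) = P(X ≤ 3).
  k=0: C(10,0)·0.59^0·0.41^10 = 0.00013
  k=1: C(10,1)·0.59^1·0.41^9 = 0.00193
  k=2: C(10,2)·0.59^2·0.41^8 = 0.01251
  k=3: C(10,3)·0.59^3·0.41^7 = 0.04800
P(X ≤ 3) = 0.06257

0.063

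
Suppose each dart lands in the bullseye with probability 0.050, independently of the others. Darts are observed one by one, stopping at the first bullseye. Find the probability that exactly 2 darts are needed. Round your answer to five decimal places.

0.04750

Geometric (trials to first success), p = 0.05.
P(Y = 2) = (1−p)^1 · p = 0.95 · 0.05 = 0.0475000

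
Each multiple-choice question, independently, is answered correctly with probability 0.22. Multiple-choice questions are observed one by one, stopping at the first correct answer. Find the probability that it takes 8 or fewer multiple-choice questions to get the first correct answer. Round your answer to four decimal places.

Y = number of multiple-choice questions to the first success; geometric, p = 0.22.
P(Y ≤ 8) = 1 − (1−p)^8 = 1 − 0.137011 = 0.862989

0.8630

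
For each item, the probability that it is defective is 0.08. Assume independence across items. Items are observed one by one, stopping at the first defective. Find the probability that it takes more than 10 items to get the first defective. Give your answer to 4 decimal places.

Y = number of items to the first success; geometric, p = 0.08.
P(Y > 10) = P(first 10 all fail) = (1−p)^10 = 0.434388

0.4344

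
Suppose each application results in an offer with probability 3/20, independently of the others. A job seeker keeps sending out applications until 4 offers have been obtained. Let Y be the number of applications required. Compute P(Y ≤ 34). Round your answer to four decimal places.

0.7715

Finishing within 34 applications ⇔ at least 4 successes in the first 34. With X ~ Binomial(34, 0.15), P(Y ≤ 34) = 1 − P(X ≤ 3).
  k=0: C(34,0)·0.15^0·0.85^34 = 0.003983
  k=1: C(34,1)·0.15^1·0.85^33 = 0.023900
  k=2: C(34,2)·0.15^2·0.85^32 = 0.069591
  k=3: C(34,3)·0.15^3·0.85^31 = 0.130994
1 − 0.228468 = 0.771532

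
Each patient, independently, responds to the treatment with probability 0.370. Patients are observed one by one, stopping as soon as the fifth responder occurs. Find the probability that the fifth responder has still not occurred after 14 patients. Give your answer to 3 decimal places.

Needing more than 14 patients ⇔ fewer than 5 successes in the first 14. With X ~ Binomial(14, 0.37), P(Y > 14) = P(X ≤ 4).
  k=0: C(14,0)·0.37^0·0.63^14 = 0.00155
  k=1: C(14,1)·0.37^1·0.63^13 = 0.01276
  k=2: C(14,2)·0.37^2·0.63^12 = 0.04870
  k=3: C(14,3)·0.37^3·0.63^11 = 0.11441
  k=4: C(14,4)·0.37^4·0.63^10 = 0.18478
P(X ≤ 4) = 0.36219

0.362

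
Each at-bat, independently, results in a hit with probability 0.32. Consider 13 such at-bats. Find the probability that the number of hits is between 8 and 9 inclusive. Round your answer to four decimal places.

0.0260

X ~ Binomial(13, 0.32); P(8 ≤ X ≤ 9) = Σ C(13,k) p^k (1−p)^(13−k) over k:
  k=8: C(13,8)·0.32^8·0.68^5 = 0.020574
  k=9: C(13,9)·0.32^9·0.68^4 = 0.005379
Total = 0.025953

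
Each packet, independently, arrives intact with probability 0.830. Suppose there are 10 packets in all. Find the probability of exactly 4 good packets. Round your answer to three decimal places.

X ~ Binomial(n=10, p=0.83).
P(X=4) = C(10,4) · p^4 · (1−p)^6
= 210 · 0.47458 · 2.4138e-05 = 0.00241

0.002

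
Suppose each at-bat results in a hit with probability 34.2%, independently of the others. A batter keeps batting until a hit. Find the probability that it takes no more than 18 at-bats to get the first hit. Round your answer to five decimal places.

0.99947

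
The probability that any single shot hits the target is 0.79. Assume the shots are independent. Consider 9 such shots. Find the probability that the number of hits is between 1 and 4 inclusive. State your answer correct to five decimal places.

0.02403

X ~ Binomial(9, 0.79); P(1 ≤ X ≤ 4) = Σ C(9,k) p^k (1−p)^(9−k) over k:
  k=1: C(9,1)·0.79^1·0.21^8 = 0.0000269
  k=2: C(9,2)·0.79^2·0.21^7 = 0.0004047
  k=3: C(9,3)·0.79^3·0.21^6 = 0.0035520
  k=4: C(9,4)·0.79^4·0.21^5 = 0.0200436
Total = 0.0240272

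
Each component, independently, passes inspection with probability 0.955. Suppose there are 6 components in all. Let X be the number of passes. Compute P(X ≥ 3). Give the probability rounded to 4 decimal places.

X ~ Binomial(6, 0.955); P(X ≥ 3) = Σ C(6,k) p^k (1−p)^(6−k) over k:
  k=3: C(6,3)·0.955^3·0.045^3 = 0.001587
  k=4: C(6,4)·0.955^4·0.045^2 = 0.025266
  k=5: C(6,5)·0.955^5·0.045^1 = 0.214477
  k=6: C(6,6)·0.955^6·0.045^0 = 0.758613
Total = 0.999943

0.9999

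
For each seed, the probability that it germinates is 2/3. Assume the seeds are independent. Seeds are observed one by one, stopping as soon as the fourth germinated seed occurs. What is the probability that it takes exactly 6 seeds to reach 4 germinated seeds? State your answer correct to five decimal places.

0.21948

Y = trial on which the fourth success occurs; negative binomial, r=4, p=0.666667.
P(Y=6) = C(5,3) · p^4 · (1−p)^2
= 10 · 0.19753 · 0.11111 = 0.2194787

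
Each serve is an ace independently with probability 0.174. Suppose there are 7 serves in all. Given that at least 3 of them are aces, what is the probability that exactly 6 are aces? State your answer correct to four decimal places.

X ~ Binomial(7, 0.174). Want P(X=6 | X≥3) = P(X=6) / P(X≥3).
P(X=6) = C(7,6)·0.174^6·0.826^1 = 0.000160
P(X≥3) = 1 − 0.262337 − 0.386837 − 0.244466 = 0.106360
Ratio = 0.000160 / 0.106360 = 0.001509

0.0015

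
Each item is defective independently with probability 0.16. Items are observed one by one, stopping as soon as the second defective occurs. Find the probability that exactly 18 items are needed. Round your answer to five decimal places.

0.02674

Y = trial on which the second success occurs; negative binomial, r=2, p=0.16.
P(Y=18) = C(17,1) · p^2 · (1−p)^16
= 17 · 0.0256 · 0.061442 = 0.0267398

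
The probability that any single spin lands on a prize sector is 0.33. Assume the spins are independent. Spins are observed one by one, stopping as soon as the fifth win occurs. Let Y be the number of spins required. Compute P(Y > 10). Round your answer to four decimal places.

Needing more than 10 spins ⇔ fewer than 5 successes in the first 10. With X ~ Binomial(10, 0.33), P(Y > 10) = P(X ≤ 4).
  k=0: C(10,0)·0.33^0·0.67^10 = 0.018228
  k=1: C(10,1)·0.33^1·0.67^9 = 0.089782
  k=2: C(10,2)·0.33^2·0.67^8 = 0.198993
  k=3: C(10,3)·0.33^3·0.67^7 = 0.261365
  k=4: C(10,4)·0.33^4·0.67^6 = 0.225281
P(X ≤ 4) = 0.793649

0.7936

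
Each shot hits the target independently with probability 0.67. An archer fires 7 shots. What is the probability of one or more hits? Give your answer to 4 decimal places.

0.9996

P(at least one) = 1 − P(none) = 1 − (1 − 0.67)^7
= 1 − 0.000426 = 0.999574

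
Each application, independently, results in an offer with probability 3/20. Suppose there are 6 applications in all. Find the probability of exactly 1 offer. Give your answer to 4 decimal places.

0.3993

X ~ Binomial(n=6, p=0.15).
P(X=1) = C(6,1) · p^1 · (1−p)^5
= 6 · 0.15 · 0.44371 = 0.399335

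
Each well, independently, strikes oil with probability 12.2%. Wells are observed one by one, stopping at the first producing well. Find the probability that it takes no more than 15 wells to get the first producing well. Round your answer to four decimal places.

Y = number of wells to the first success; geometric, p = 0.122.
P(Y ≤ 15) = 1 − (1−p)^15 = 1 − 0.142042 = 0.857958

0.8580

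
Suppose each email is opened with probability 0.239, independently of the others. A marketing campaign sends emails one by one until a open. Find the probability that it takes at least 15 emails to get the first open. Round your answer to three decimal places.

0.022

Y = number of emails to the first success; geometric, p = 0.239.
P(Y > 14) = P(first 14 all fail) = (1−p)^14 = 0.02185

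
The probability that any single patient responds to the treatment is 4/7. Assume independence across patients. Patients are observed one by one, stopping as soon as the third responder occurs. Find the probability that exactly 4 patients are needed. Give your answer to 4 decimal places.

0.2399

Y = trial on which the third success occurs; negative binomial, r=3, p=0.571429.
P(Y=4) = C(3,2) · p^3 · (1−p)^1
= 3 · 0.18659 · 0.42857 = 0.239900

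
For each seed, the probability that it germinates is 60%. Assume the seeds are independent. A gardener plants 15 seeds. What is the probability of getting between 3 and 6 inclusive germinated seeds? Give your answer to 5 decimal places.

X ~ Binomial(15, 0.60); P(3 ≤ X ≤ 6) = Σ C(15,k) p^k (1−p)^(15−k) over k:
  k=3: C(15,3)·0.60^3·0.40^12 = 0.0016489
  k=4: C(15,4)·0.60^4·0.40^11 = 0.0074199
  k=5: C(15,5)·0.60^5·0.40^10 = 0.0244856
  k=6: C(15,6)·0.60^6·0.40^9 = 0.0612141
Total = 0.0947685

0.09477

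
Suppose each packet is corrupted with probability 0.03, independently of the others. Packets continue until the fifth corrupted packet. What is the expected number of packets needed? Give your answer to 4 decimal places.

Y = total packets until the fifth success; negative binomial with r=5, p=0.03.
E[Y] = r / p = 5 / 0.03 = 166.666667

166.6667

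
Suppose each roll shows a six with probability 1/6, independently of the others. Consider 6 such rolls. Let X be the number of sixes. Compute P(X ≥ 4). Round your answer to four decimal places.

0.0087

X ~ Binomial(6, 0.166667); P(X ≥ 4) = Σ C(6,k) p^k (1−p)^(6−k) over k:
  k=4: C(6,4)·0.166667^4·0.833333^2 = 0.008038
  k=5: C(6,5)·0.166667^5·0.833333^1 = 0.000643
  k=6: C(6,6)·0.166667^6·0.833333^0 = 0.000021
Total = 0.008702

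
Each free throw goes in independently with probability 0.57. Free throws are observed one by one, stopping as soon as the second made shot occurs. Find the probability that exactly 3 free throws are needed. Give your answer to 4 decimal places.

Y = trial on which the second success occurs; negative binomial, r=2, p=0.57.
P(Y=3) = C(2,1) · p^2 · (1−p)^1
= 2 · 0.3249 · 0.43 = 0.279414

0.2794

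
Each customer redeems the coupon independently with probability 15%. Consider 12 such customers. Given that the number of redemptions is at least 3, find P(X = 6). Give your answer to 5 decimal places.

X ~ Binomial(12, 0.15). Want P(X=6 | X≥3) = P(X=6) / P(X≥3).
P(X=6) = C(12,6)·0.15^6·0.85^6 = 0.0039695
P(X≥3) = 1 − 0.1422418 − 0.3012178 − 0.2923585 = 0.2641819
Ratio = 0.0039695 / 0.2641819 = 0.0150255

0.01503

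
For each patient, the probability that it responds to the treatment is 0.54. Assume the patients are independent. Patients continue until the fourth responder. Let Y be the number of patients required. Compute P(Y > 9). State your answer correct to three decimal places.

0.182

Needing more than 9 patients ⇔ fewer than 4 successes in the first 9. With X ~ Binomial(9, 0.54), P(Y > 9) = P(X ≤ 3).
  k=0: C(9,0)·0.54^0·0.46^9 = 0.00092
  k=1: C(9,1)·0.54^1·0.46^8 = 0.00974
  k=2: C(9,2)·0.54^2·0.46^7 = 0.04575
  k=3: C(9,3)·0.54^3·0.46^6 = 0.12532
P(X ≤ 3) = 0.18173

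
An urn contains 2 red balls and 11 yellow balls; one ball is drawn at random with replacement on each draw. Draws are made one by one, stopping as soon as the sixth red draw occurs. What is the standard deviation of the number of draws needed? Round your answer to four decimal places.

Y = total draws until the sixth success; negative binomial with r=6, p=0.153846.
SD(Y) = √[r(1−p)/p²] = √(214.500000) = 14.645819

14.6458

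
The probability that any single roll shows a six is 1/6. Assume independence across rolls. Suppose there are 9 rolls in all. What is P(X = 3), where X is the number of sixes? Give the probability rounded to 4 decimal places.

0.1302

X ~ Binomial(n=9, p=0.166667).
P(X=3) = C(9,3) · p^3 · (1−p)^6
= 84 · 0.0046296 · 0.3349 = 0.130238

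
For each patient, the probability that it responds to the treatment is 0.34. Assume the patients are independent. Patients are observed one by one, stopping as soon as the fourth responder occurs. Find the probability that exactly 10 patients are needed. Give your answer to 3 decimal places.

0.093

Y = trial on which the fourth success occurs; negative binomial, r=4, p=0.34.
P(Y=10) = C(9,3) · p^4 · (1−p)^6
= 84 · 0.013363 · 0.082654 = 0.09278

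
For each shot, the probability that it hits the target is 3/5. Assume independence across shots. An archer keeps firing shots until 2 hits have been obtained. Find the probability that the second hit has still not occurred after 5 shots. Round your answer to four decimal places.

Needing more than 5 shots ⇔ fewer than 2 successes in the first 5. With X ~ Binomial(5, 0.60), P(Y > 5) = P(X ≤ 1).
  k=0: C(5,0)·0.60^0·0.40^5 = 0.010240
  k=1: C(5,1)·0.60^1·0.40^4 = 0.076800
P(X ≤ 1) = 0.087040

0.0870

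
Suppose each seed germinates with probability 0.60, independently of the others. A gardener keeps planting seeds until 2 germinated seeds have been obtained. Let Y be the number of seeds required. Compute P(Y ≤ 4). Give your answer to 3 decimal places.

0.821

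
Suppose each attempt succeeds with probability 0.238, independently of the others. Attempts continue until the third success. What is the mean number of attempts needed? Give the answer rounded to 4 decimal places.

12.6050

Y = total attempts until the third success; negative binomial with r=3, p=0.238.
E[Y] = r / p = 3 / 0.238 = 12.605042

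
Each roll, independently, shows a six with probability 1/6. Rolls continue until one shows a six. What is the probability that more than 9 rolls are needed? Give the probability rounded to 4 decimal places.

0.1938

Y = number of rolls to the first success; geometric, p = 0.166667.
P(Y > 9) = P(first 9 all fail) = (1−p)^9 = 0.193807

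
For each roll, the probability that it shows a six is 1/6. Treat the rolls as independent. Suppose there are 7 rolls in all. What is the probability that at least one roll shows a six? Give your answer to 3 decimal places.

0.721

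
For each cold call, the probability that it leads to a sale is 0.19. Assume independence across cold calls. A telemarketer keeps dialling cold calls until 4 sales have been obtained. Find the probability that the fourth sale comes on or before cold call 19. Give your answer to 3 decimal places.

Finishing within 19 cold calls ⇔ at least 4 successes in the first 19. With X ~ Binomial(19, 0.19), P(Y ≤ 19) = 1 − P(X ≤ 3).
  k=0: C(19,0)·0.19^0·0.81^19 = 0.01825
  k=1: C(19,1)·0.19^1·0.81^18 = 0.08133
  k=2: C(19,2)·0.19^2·0.81^17 = 0.17169
  k=3: C(19,3)·0.19^3·0.81^16 = 0.22822
1 − 0.49948 = 0.50052

0.501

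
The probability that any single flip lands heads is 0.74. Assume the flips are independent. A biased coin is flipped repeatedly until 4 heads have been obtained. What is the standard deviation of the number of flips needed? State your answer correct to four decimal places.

Y = total flips until the fourth success; negative binomial with r=4, p=0.74.
SD(Y) = √[r(1−p)/p²] = √(1.899196) = 1.378113

1.3781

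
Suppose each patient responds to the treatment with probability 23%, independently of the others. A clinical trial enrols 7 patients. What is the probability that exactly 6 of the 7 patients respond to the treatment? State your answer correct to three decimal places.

X ~ Binomial(n=7, p=0.23).
P(X=6) = C(7,6) · p^6 · (1−p)^1
= 7 · 0.00014804 · 0.77 = 0.00080

0.001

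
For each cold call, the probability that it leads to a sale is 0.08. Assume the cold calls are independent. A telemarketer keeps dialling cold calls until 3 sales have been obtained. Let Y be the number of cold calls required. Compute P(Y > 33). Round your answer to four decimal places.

Needing more than 33 cold calls ⇔ fewer than 3 successes in the first 33. With X ~ Binomial(33, 0.08), P(Y > 33) = P(X ≤ 2).
  k=0: C(33,0)·0.08^0·0.92^33 = 0.063826
  k=1: C(33,1)·0.08^1·0.92^32 = 0.183153
  k=2: C(33,2)·0.08^2·0.92^31 = 0.254822
P(X ≤ 2) = 0.501801

0.5018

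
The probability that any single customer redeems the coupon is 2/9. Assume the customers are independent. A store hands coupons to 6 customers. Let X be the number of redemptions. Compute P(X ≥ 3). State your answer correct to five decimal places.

X ~ Binomial(6, 0.222222); P(X ≥ 3) = Σ C(6,k) p^k (1−p)^(6−k) over k:
  k=3: C(6,3)·0.222222^3·0.777778^3 = 0.1032664
  k=4: C(6,4)·0.222222^4·0.777778^2 = 0.0221285
  k=5: C(6,5)·0.222222^5·0.777778^1 = 0.0025290
  k=6: C(6,6)·0.222222^6·0.777778^0 = 0.0001204
Total = 0.1280443

0.12804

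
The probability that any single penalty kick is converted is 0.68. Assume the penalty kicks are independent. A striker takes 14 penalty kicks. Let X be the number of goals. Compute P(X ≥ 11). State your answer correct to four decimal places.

X ~ Binomial(14, 0.68); P(X ≥ 11) = Σ C(14,k) p^k (1−p)^(14−k) over k:
  k=11: C(14,11)·0.68^11·0.32^3 = 0.171455
  k=12: C(14,12)·0.68^12·0.32^2 = 0.091085
  k=13: C(14,13)·0.68^13·0.32^1 = 0.029778
  k=14: C(14,14)·0.68^14·0.32^0 = 0.004520
Total = 0.296838

0.2968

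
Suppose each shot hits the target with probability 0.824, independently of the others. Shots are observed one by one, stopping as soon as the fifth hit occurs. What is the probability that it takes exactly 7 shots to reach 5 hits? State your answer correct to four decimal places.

0.1765

Y = trial on which the fifth success occurs; negative binomial, r=5, p=0.824.
P(Y=7) = C(6,4) · p^5 · (1−p)^2
= 15 · 0.37987 · 0.030976 = 0.176503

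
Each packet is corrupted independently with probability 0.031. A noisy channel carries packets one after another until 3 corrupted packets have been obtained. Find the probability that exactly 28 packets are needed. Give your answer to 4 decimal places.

0.0048

Y = trial on which the third success occurs; negative binomial, r=3, p=0.031.
P(Y=28) = C(27,2) · p^3 · (1−p)^25
= 351 · 2.9791e-05 · 0.45509 = 0.004759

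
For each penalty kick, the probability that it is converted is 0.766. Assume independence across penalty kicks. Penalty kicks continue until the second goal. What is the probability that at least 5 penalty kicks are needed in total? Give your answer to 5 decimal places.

Needing more than 4 penalty kicks ⇔ fewer than 2 successes in the first 4. With X ~ Binomial(4, 0.766), P(Y > 4) = P(X ≤ 1).
  k=0: C(4,0)·0.766^0·0.234^4 = 0.0029982
  k=1: C(4,1)·0.766^1·0.234^3 = 0.0392587
P(X ≤ 1) = 0.0422570

0.04226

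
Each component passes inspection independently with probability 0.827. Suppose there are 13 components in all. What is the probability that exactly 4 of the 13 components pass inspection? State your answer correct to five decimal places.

0.00005

X ~ Binomial(n=13, p=0.827).
P(X=4) = C(13,4) · p^4 · (1−p)^9
= 715 · 0.46776 · 1.3881e-07 = 0.0000464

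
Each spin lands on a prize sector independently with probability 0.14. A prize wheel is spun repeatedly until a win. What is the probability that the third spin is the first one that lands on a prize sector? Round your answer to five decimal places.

0.10354

Geometric (trials to first success), p = 0.14.
P(Y = 3) = (1−p)^2 · p = 0.7396 · 0.14 = 0.1035440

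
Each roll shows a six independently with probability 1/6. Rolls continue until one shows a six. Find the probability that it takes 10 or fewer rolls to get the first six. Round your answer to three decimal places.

0.838

Y = number of rolls to the first success; geometric, p = 0.166667.
P(Y ≤ 10) = 1 − (1−p)^10 = 1 − 0.16151 = 0.83849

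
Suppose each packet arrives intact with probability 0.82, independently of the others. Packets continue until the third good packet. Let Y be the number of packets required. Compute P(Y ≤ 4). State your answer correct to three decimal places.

0.849

Finishing within 4 packets ⇔ at least 3 successes in the first 4. With X ~ Binomial(4, 0.82), P(Y ≤ 4) = 1 − P(X ≤ 2).
  k=0: C(4,0)·0.82^0·0.18^4 = 0.00105
  k=1: C(4,1)·0.82^1·0.18^3 = 0.01913
  k=2: C(4,2)·0.82^2·0.18^2 = 0.13071
1 − 0.15089 = 0.84911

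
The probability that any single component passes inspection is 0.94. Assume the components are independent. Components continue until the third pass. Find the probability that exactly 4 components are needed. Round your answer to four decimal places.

Y = trial on which the third success occurs; negative binomial, r=3, p=0.94.
P(Y=4) = C(3,2) · p^3 · (1−p)^1
= 3 · 0.83058 · 0.06 = 0.149505

0.1495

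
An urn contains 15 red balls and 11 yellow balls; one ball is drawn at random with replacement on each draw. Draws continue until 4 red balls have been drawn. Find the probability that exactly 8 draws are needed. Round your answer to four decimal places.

0.1242

Y = trial on which the fourth success occurs; negative binomial, r=4, p=0.576923.
P(Y=8) = C(7,3) · p^4 · (1−p)^4
= 35 · 0.11078 · 0.032039 = 0.124227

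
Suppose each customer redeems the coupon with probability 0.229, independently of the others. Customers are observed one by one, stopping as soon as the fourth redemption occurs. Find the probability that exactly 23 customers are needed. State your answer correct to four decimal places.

Y = trial on which the fourth success occurs; negative binomial, r=4, p=0.229.
P(Y=23) = C(22,3) · p^4 · (1−p)^19
= 1540 · 0.0027501 · 0.0071455 = 0.030262

0.0303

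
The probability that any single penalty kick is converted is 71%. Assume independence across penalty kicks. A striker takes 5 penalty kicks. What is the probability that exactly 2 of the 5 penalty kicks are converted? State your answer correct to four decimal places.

0.1229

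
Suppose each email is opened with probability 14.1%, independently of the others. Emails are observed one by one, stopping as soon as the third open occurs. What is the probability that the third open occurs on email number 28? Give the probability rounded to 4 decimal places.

0.0220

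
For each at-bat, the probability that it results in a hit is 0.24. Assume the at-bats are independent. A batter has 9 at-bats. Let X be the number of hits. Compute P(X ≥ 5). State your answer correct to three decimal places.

X ~ Binomial(9, 0.24); P(X ≥ 5) = Σ C(9,k) p^k (1−p)^(9−k) over k:
  k=5: C(9,5)·0.24^5·0.76^4 = 0.03347
  k=6: C(9,6)·0.24^6·0.76^3 = 0.00705
  k=7: C(9,7)·0.24^7·0.76^2 = 0.00095
  k=8: C(9,8)·0.24^8·0.76^1 = 0.00008
  k=9: C(9,9)·0.24^9·0.76^0 = 0.00000
Total = 0.04155

0.042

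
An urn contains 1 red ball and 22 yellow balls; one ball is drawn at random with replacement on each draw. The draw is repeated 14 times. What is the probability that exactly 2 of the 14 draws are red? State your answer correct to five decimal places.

0.10091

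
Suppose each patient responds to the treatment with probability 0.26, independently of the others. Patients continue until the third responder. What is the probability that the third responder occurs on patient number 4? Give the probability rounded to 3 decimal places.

0.039

Y = trial on which the third success occurs; negative binomial, r=3, p=0.26.
P(Y=4) = C(3,2) · p^3 · (1−p)^1
= 3 · 0.017576 · 0.74 = 0.03902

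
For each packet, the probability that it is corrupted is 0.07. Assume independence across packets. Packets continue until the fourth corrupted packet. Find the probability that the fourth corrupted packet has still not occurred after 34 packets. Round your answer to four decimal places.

0.7878

Needing more than 34 packets ⇔ fewer than 4 successes in the first 34. With X ~ Binomial(34, 0.07), P(Y > 34) = P(X ≤ 3).
  k=0: C(34,0)·0.07^0·0.93^34 = 0.084805
  k=1: C(34,1)·0.07^1·0.93^33 = 0.217027
  k=2: C(34,2)·0.07^2·0.93^32 = 0.269534
  k=3: C(34,3)·0.07^3·0.93^31 = 0.216400
P(X ≤ 3) = 0.787766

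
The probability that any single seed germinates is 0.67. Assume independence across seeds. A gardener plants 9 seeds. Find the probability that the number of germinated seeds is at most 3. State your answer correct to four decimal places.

X ~ Binomial(9, 0.67); P(X ≤ 3) = Σ C(9,k) p^k (1−p)^(9−k) over k:
  k=0: C(9,0)·0.67^0·0.33^9 = 0.000046
  k=1: C(9,1)·0.67^1·0.33^8 = 0.000848
  k=2: C(9,2)·0.67^2·0.33^7 = 0.006887
  k=3: C(9,3)·0.67^3·0.33^6 = 0.032628
Total = 0.040410

0.0404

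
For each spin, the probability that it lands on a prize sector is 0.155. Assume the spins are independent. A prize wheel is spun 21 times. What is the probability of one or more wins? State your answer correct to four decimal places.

0.9709

P(at least one) = 1 − P(none) = 1 − (1 − 0.155)^21
= 1 − 0.029107 = 0.970893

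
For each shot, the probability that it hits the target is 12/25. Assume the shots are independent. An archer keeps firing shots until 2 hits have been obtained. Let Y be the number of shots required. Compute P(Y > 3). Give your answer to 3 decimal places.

0.530

Needing more than 3 shots ⇔ fewer than 2 successes in the first 3. With X ~ Binomial(3, 0.48), P(Y > 3) = P(X ≤ 1).
  k=0: C(3,0)·0.48^0·0.52^3 = 0.14061
  k=1: C(3,1)·0.48^1·0.52^2 = 0.38938
P(X ≤ 1) = 0.52998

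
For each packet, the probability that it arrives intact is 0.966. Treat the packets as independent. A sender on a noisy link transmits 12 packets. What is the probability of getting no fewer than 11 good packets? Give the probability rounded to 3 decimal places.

0.939

X ~ Binomial(12, 0.966); P(X ≥ 11) = Σ C(12,k) p^k (1−p)^(12−k) over k:
  k=11: C(12,11)·0.966^11·0.034^1 = 0.27887
  k=12: C(12,12)·0.966^12·0.034^0 = 0.66028
Total = 0.93915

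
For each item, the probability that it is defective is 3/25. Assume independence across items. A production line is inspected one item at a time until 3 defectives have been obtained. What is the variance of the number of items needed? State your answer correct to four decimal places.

Y = total items until the third success; negative binomial with r=3, p=0.12.
Var(Y) = r(1−p)/p² = 3·0.88 / 0.12² = 183.333333

183.3333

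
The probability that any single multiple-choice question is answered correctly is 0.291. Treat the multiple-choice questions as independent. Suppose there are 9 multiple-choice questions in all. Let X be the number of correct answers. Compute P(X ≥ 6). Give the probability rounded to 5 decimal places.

0.02172

X ~ Binomial(9, 0.291); P(X ≥ 6) = Σ C(9,k) p^k (1−p)^(9−k) over k:
  k=6: C(9,6)·0.291^6·0.709^3 = 0.0181792
  k=7: C(9,7)·0.291^7·0.709^2 = 0.0031978
  k=8: C(9,8)·0.291^8·0.709^1 = 0.0003281
  k=9: C(9,9)·0.291^9·0.709^0 = 0.0000150
Total = 0.0217201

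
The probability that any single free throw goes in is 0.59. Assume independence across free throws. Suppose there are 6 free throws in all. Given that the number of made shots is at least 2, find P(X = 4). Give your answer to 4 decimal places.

0.3202

X ~ Binomial(6, 0.59). Want P(X=4 | X≥2) = P(X=4) / P(X≥2).
P(X=4) = C(6,4)·0.59^4·0.41^2 = 0.305539
P(X≥2) = 1 − 0.004750 − 0.041013 = 0.954237
Ratio = 0.305539 / 0.954237 = 0.320192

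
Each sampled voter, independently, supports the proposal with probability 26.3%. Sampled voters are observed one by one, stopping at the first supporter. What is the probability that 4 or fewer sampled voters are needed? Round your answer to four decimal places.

0.7050

Y = number of sampled voters to the first success; geometric, p = 0.263.
P(Y ≤ 4) = 1 − (1−p)^4 = 1 − 0.295033 = 0.704967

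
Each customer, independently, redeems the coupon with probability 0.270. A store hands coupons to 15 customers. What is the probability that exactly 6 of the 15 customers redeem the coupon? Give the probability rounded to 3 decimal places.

0.114

X ~ Binomial(n=15, p=0.27).
P(X=6) = C(15,6) · p^6 · (1−p)^9
= 5005 · 0.00038742 · 0.058872 = 0.11415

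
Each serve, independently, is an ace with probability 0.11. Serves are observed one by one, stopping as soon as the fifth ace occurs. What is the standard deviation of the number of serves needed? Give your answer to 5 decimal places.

Y = total serves until the fifth success; negative binomial with r=5, p=0.11.
SD(Y) = √[r(1−p)/p²] = √(367.7685950) = 19.1772937

19.17729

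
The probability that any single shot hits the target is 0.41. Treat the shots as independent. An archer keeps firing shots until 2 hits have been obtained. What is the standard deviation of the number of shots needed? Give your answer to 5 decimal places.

Y = total shots until the second success; negative binomial with r=2, p=0.41.
SD(Y) = √[r(1−p)/p²] = √(7.0196312) = 2.6494587

2.64946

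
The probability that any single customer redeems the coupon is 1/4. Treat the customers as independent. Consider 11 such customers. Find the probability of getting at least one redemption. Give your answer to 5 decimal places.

P(at least one) = 1 − P(none) = 1 − (1 − 0.25)^11
= 1 − 0.0422351 = 0.9577649

0.95776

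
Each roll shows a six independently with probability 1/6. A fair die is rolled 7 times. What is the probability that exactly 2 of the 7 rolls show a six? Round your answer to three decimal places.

X ~ Binomial(n=7, p=0.166667).
P(X=2) = C(7,2) · p^2 · (1−p)^5
= 21 · 0.027778 · 0.40188 = 0.23443

0.234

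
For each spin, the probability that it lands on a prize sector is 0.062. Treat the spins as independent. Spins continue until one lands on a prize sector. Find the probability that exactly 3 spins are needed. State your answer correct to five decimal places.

0.05455

Geometric (trials to first success), p = 0.062.
P(Y = 3) = (1−p)^2 · p = 0.87984 · 0.062 = 0.0545503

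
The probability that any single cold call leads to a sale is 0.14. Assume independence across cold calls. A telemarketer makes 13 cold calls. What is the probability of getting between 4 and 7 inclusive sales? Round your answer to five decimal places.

0.09662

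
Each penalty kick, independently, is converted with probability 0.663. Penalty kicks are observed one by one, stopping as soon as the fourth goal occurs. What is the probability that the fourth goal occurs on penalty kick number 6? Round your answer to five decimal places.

0.21944

Y = trial on which the fourth success occurs; negative binomial, r=4, p=0.663.
P(Y=6) = C(5,3) · p^4 · (1−p)^2
= 10 · 0.19322 · 0.11357 = 0.2194391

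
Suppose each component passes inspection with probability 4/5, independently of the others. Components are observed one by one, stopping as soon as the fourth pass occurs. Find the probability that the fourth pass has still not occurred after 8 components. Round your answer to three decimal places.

0.010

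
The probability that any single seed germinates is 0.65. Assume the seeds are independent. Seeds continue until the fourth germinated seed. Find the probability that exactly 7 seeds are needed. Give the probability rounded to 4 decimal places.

Y = trial on which the fourth success occurs; negative binomial, r=4, p=0.65.
P(Y=7) = C(6,3) · p^4 · (1−p)^3
= 20 · 0.17851 · 0.042875 = 0.153069

0.1531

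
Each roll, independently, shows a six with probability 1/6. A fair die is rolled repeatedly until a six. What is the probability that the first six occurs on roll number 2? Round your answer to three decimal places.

0.139

Geometric (trials to first success), p = 0.166667.
P(Y = 2) = (1−p)^1 · p = 0.83333 · 0.166667 = 0.13889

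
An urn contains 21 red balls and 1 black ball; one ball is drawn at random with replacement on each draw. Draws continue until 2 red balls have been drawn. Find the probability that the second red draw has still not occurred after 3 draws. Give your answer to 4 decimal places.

Needing more than 3 draws ⇔ fewer than 2 successes in the first 3. With X ~ Binomial(3, 0.954545), P(Y > 3) = P(X ≤ 1).
  k=0: C(3,0)·0.954545^0·0.045455^3 = 0.000094
  k=1: C(3,1)·0.954545^1·0.045455^2 = 0.005917
P(X ≤ 1) = 0.006011

0.0060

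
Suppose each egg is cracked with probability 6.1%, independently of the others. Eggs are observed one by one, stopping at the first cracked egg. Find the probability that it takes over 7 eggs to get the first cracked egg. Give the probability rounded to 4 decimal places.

Y = number of eggs to the first success; geometric, p = 0.061.
P(Y > 7) = P(first 7 all fail) = (1−p)^7 = 0.643664

0.6437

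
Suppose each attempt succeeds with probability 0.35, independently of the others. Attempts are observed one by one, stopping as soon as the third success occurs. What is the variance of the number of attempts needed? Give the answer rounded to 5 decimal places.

15.91837

Y = total attempts until the third success; negative binomial with r=3, p=0.35.
Var(Y) = r(1−p)/p² = 3·0.65 / 0.35² = 15.9183673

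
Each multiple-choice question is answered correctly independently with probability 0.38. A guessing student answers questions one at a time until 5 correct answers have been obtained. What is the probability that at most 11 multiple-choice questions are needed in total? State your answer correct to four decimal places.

0.4122

Finishing within 11 multiple-choice questions ⇔ at least 5 successes in the first 11. With X ~ Binomial(11, 0.38), P(Y ≤ 11) = 1 − P(X ≤ 4).
  k=0: C(11,0)·0.38^0·0.62^11 = 0.005204
  k=1: C(11,1)·0.38^1·0.62^10 = 0.035083
  k=2: C(11,2)·0.38^2·0.62^9 = 0.107512
  k=3: C(11,3)·0.38^3·0.62^8 = 0.197683
  k=4: C(11,4)·0.38^4·0.62^7 = 0.242320
1 − 0.587801 = 0.412199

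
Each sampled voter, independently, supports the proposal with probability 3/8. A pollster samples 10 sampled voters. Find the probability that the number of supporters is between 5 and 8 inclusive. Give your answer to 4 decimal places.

0.3048

X ~ Binomial(10, 0.375); P(5 ≤ X ≤ 8) = Σ C(10,k) p^k (1−p)^(10−k) over k:
  k=5: C(10,5)·0.375^5·0.625^5 = 0.178220
  k=6: C(10,6)·0.375^6·0.625^4 = 0.089110
  k=7: C(10,7)·0.375^7·0.625^3 = 0.030552
  k=8: C(10,8)·0.375^8·0.625^2 = 0.006874
Total = 0.304757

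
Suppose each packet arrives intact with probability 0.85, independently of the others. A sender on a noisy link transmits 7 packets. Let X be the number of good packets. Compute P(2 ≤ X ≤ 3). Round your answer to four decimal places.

0.0120

X ~ Binomial(7, 0.85); P(2 ≤ X ≤ 3) = Σ C(7,k) p^k (1−p)^(7−k) over k:
  k=2: C(7,2)·0.85^2·0.15^5 = 0.001152
  k=3: C(7,3)·0.85^3·0.15^4 = 0.010882
Total = 0.012034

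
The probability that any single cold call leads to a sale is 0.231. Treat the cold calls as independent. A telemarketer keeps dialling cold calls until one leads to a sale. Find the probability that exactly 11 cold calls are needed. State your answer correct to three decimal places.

Geometric (trials to first success), p = 0.231.
P(Y = 11) = (1−p)^10 · p = 0.072321 · 0.231 = 0.01671

0.017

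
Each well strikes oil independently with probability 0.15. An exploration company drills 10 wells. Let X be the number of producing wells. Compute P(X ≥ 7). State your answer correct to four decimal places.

X ~ Binomial(10, 0.15); P(X ≥ 7) = Σ C(10,k) p^k (1−p)^(10−k) over k:
  k=7: C(10,7)·0.15^7·0.85^3 = 0.000126
  k=8: C(10,8)·0.15^8·0.85^2 = 0.000008
  k=9: C(10,9)·0.15^9·0.85^1 = 0.000000
  k=10: C(10,10)·0.15^10·0.85^0 = 0.000000
Total = 0.000135

0.0001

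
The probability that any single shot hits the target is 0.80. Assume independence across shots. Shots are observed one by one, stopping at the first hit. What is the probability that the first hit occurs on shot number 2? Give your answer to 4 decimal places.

0.1600

Geometric (trials to first success), p = 0.80.
P(Y = 2) = (1−p)^1 · p = 0.2 · 0.80 = 0.160000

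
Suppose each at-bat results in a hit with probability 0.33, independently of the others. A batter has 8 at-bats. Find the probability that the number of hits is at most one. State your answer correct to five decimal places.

0.20061

X ~ Binomial(8, 0.33); P(X ≤ 1) = Σ C(8,k) p^k (1−p)^(8−k) over k:
  k=0: C(8,0)·0.33^0·0.67^8 = 0.0406068
  k=1: C(8,1)·0.33^1·0.67^7 = 0.1600028
Total = 0.2006096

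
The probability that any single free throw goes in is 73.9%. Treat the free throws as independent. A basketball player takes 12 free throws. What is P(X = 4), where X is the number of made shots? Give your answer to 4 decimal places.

X ~ Binomial(n=12, p=0.739).
P(X=4) = C(12,4) · p^4 · (1−p)^8
= 495 · 0.29825 · 2.1534e-05 = 0.003179

0.0032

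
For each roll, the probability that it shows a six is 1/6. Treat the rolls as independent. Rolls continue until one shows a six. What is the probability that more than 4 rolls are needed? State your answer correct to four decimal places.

Y = number of rolls to the first success; geometric, p = 0.166667.
P(Y > 4) = P(first 4 all fail) = (1−p)^4 = 0.482253

0.4823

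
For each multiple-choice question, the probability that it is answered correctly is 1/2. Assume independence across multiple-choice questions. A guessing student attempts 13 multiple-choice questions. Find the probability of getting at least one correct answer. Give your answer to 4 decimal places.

0.9999

P(at least one) = 1 − P(none) = 1 − (1 − 0.50)^13
= 1 − 0.000122 = 0.999878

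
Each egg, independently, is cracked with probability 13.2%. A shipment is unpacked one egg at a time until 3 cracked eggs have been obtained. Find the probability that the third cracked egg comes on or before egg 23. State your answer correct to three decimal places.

0.601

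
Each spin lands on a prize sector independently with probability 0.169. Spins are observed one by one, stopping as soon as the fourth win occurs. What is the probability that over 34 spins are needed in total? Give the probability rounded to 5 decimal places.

Needing more than 34 spins ⇔ fewer than 4 successes in the first 34. With X ~ Binomial(34, 0.169), P(Y > 34) = P(X ≤ 3).
  k=0: C(34,0)·0.169^0·0.831^34 = 0.0018469
  k=1: C(34,1)·0.169^1·0.831^33 = 0.0127703
  k=2: C(34,2)·0.169^2·0.831^32 = 0.0428518
  k=3: C(34,3)·0.169^3·0.831^31 = 0.0929573
P(X ≤ 3) = 0.1504262

0.15043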